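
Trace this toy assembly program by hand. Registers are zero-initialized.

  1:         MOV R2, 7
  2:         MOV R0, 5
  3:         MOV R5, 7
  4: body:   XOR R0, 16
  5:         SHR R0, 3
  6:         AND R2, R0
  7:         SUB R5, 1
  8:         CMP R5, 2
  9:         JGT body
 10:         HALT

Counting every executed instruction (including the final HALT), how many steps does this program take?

R2=7
R0=5
R5=7
R0=5^16=21
R0=21>>3=2
R2=7&2=2
R5=7-1=6
CMP R5, 2  (cmp 6,2)
JGT body: taken
R0=2^16=18
R0=18>>3=2
R2=2&2=2
R5=6-1=5
CMP R5, 2  (cmp 5,2)
JGT body: taken
R0=2^16=18
R0=18>>3=2
R2=2&2=2
R5=5-1=4
CMP R5, 2  (cmp 4,2)
JGT body: taken
R0=2^16=18
R0=18>>3=2
R2=2&2=2
R5=4-1=3
CMP R5, 2  (cmp 3,2)
JGT body: taken
R0=2^16=18
R0=18>>3=2
R2=2&2=2
R5=3-1=2
CMP R5, 2  (cmp 2,2)
JGT body: not taken
halt.
Total executed instructions: 34.

34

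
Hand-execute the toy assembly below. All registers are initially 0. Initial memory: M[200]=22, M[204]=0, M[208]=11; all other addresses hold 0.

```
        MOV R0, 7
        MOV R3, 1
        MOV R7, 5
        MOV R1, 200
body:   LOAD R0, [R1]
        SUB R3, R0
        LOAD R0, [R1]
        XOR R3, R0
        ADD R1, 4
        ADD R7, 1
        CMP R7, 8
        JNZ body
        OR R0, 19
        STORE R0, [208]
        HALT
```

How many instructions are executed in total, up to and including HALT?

31

R0=7
R3=1
R7=5
R1=200
R0=M[200]=22
R3=1-22=-21
R0=M[200]=22
R3=(-21)^22=-3
R1=200+4=204
R7=5+1=6
CMP R7, 8  (cmp 6,8)
JNZ body: taken
R0=M[204]=0
R3=(-3)-0=-3
R0=M[204]=0
R3=(-3)^0=-3
R1=204+4=208
R7=6+1=7
CMP R7, 8  (cmp 7,8)
JNZ body: taken
R0=M[208]=11
R3=(-3)-11=-14
R0=M[208]=11
R3=(-14)^11=-7
R1=208+4=212
R7=7+1=8
CMP R7, 8  (cmp 8,8)
JNZ body: not taken
R0=11|19=27
STORE R0, [208] → M[208]=27
halt.
Total executed instructions: 31.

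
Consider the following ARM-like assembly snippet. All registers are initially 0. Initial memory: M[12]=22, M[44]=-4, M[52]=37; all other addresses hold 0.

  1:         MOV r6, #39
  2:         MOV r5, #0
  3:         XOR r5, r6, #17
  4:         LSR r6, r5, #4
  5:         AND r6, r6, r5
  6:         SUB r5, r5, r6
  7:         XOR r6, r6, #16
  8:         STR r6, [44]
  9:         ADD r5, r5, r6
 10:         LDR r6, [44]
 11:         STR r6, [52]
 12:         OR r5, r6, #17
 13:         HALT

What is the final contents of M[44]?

18

r6=39
r5=0
r5=39^17=54
r6=54>>4=3
r6=3&54=2
r5=54-2=52
r6=2^16=18
STR r6, [44] → M[44]=18
r5=52+18=70
r6=M[44]=18
STR r6, [52] → M[52]=18
r5=18|17=19
halt.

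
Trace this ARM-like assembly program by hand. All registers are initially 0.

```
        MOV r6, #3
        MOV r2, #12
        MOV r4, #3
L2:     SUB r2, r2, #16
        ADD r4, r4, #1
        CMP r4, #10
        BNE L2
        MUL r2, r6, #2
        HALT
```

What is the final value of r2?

6

after MOV r6, #3: r6=3
after MOV r2, #12: r2=12
after MOV r4, #3: r4=3
after SUB r2, r2, #16: r2=12-16=-4
after ADD r4, r4, #1: r4=3+1=4
CMP r4, #10  (cmp 4,10)
BNE L2: taken
after SUB r2, r2, #16: r2=(-4)-16=-20
after ADD r4, r4, #1: r4=4+1=5
CMP r4, #10  (cmp 5,10)
BNE L2: taken
after SUB r2, r2, #16: r2=(-20)-16=-36
after ADD r4, r4, #1: r4=5+1=6
CMP r4, #10  (cmp 6,10)
BNE L2: taken
after SUB r2, r2, #16: r2=(-36)-16=-52
after ADD r4, r4, #1: r4=6+1=7
CMP r4, #10  (cmp 7,10)
BNE L2: taken
after SUB r2, r2, #16: r2=(-52)-16=-68
after ADD r4, r4, #1: r4=7+1=8
CMP r4, #10  (cmp 8,10)
BNE L2: taken
after SUB r2, r2, #16: r2=(-68)-16=-84
after ADD r4, r4, #1: r4=8+1=9
CMP r4, #10  (cmp 9,10)
BNE L2: taken
after SUB r2, r2, #16: r2=(-84)-16=-100
after ADD r4, r4, #1: r4=9+1=10
CMP r4, #10  (cmp 10,10)
BNE L2: not taken
after MUL r2, r6, #2: r2=3*2=6
halt.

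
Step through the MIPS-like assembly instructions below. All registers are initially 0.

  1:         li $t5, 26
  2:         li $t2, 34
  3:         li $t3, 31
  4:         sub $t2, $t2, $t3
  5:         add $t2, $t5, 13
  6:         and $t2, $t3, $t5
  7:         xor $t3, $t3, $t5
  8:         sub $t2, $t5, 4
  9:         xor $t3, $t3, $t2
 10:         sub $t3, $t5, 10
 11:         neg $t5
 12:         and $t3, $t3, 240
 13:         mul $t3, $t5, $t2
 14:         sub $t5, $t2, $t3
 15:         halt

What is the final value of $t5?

594

li $t5, 26 → $t5=26
li $t2, 34 → $t2=34
li $t3, 31 → $t3=31
sub $t2, $t2, $t3 → $t2=34-31=3
add $t2, $t5, 13 → $t2=26+13=39
and $t2, $t3, $t5 → $t2=31&26=26
xor $t3, $t3, $t5 → $t3=31^26=5
sub $t2, $t5, 4 → $t2=26-4=22
xor $t3, $t3, $t2 → $t3=5^22=19
sub $t3, $t5, 10 → $t3=26-10=16
neg $t5 → $t5=-(26)=-26
and $t3, $t3, 240 → $t3=16&240=16
mul $t3, $t5, $t2 → $t3=(-26)*22=-572
sub $t5, $t2, $t3 → $t5=22-(-572)=594
halt.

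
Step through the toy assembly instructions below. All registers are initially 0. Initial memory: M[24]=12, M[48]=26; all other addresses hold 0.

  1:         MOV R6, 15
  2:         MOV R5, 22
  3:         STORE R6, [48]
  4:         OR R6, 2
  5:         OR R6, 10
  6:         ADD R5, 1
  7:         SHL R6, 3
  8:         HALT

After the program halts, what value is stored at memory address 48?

after MOV R6, 15: R6=15
after MOV R5, 22: R5=22
STORE R6, [48] → M[48]=15
after OR R6, 2: R6=15|2=15
after OR R6, 10: R6=15|10=15
after ADD R5, 1: R5=22+1=23
after SHL R6, 3: R6=15<<3=120
halt.

15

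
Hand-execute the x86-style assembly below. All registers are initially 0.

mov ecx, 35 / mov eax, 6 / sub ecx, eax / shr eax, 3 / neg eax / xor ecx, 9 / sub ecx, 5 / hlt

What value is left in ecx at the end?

15

after mov ecx, 35: ecx=35
after mov eax, 6: eax=6
after sub ecx, eax: ecx=35-6=29
after shr eax, 3: eax=6>>3=0
after neg eax: eax=-(0)=0
after xor ecx, 9: ecx=29^9=20
after sub ecx, 5: ecx=20-5=15
halt.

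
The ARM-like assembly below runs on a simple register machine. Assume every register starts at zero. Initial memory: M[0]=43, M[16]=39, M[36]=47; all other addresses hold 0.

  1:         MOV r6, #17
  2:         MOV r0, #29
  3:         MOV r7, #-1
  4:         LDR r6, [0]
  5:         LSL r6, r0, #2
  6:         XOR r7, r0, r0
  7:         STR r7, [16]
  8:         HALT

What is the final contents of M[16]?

after MOV r6, #17: r6=17
after MOV r0, #29: r0=29
after MOV r7, #-1: r7=-1
after LDR r6, [0]: r6=M[0]=43
after LSL r6, r0, #2: r6=29<<2=116
after XOR r7, r0, r0: r7=29^29=0
STR r7, [16] → M[16]=0
halt.

0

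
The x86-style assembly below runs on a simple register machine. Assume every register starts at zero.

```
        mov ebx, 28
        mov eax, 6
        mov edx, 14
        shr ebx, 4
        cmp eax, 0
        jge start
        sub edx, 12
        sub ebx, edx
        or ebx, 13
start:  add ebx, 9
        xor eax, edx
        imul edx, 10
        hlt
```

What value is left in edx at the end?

mov ebx, 28 → ebx=28
mov eax, 6 → eax=6
mov edx, 14 → edx=14
shr ebx, 4 → ebx=28>>4=1
cmp eax, 0  (cmp 6,0)
jge start: taken
add ebx, 9 → ebx=1+9=10
xor eax, edx → eax=6^14=8
imul edx, 10 → edx=14*10=140
halt.

140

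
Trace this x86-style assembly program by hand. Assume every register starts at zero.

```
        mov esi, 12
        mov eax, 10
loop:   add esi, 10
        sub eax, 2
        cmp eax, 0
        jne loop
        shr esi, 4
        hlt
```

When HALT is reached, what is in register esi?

after mov esi, 12: esi=12
after mov eax, 10: eax=10
after add esi, 10: esi=12+10=22
after sub eax, 2: eax=10-2=8
cmp eax, 0  (cmp 8,0)
jne loop: taken
after add esi, 10: esi=22+10=32
after sub eax, 2: eax=8-2=6
cmp eax, 0  (cmp 6,0)
jne loop: taken
after add esi, 10: esi=32+10=42
after sub eax, 2: eax=6-2=4
cmp eax, 0  (cmp 4,0)
jne loop: taken
after add esi, 10: esi=42+10=52
after sub eax, 2: eax=4-2=2
cmp eax, 0  (cmp 2,0)
jne loop: taken
after add esi, 10: esi=52+10=62
after sub eax, 2: eax=2-2=0
cmp eax, 0  (cmp 0,0)
jne loop: not taken
after shr esi, 4: esi=62>>4=3
halt.

3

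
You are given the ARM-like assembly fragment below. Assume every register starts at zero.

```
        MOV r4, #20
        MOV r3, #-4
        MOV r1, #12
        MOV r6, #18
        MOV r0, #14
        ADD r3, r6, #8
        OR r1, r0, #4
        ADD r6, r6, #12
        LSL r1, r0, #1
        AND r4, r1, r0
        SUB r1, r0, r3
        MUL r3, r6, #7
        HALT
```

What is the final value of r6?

30

MOV r4, #20 → r4=20
MOV r3, #-4 → r3=-4
MOV r1, #12 → r1=12
MOV r6, #18 → r6=18
MOV r0, #14 → r0=14
ADD r3, r6, #8 → r3=18+8=26
OR r1, r0, #4 → r1=14|4=14
ADD r6, r6, #12 → r6=18+12=30
LSL r1, r0, #1 → r1=14<<1=28
AND r4, r1, r0 → r4=28&14=12
SUB r1, r0, r3 → r1=14-26=-12
MUL r3, r6, #7 → r3=30*7=210
halt.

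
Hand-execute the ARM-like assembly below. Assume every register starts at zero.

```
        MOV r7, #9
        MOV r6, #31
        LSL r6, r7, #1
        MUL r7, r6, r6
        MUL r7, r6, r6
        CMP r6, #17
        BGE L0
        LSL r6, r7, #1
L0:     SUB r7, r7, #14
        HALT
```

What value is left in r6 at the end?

MOV r7, #9 → r7=9
MOV r6, #31 → r6=31
LSL r6, r7, #1 → r6=9<<1=18
MUL r7, r6, r6 → r7=18*18=324
MUL r7, r6, r6 → r7=18*18=324
CMP r6, #17  (cmp 18,17)
BGE L0: taken
SUB r7, r7, #14 → r7=324-14=310
halt.

18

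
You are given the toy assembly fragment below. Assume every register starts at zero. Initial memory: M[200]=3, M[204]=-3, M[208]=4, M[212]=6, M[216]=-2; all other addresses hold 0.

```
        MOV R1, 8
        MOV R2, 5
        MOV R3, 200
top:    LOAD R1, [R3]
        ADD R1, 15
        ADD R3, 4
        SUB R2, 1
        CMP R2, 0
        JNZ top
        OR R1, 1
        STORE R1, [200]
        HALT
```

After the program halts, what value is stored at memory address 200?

13

MOV R1, 8 → R1=8
MOV R2, 5 → R2=5
MOV R3, 200 → R3=200
LOAD R1, [R3] → R1=M[200]=3
ADD R1, 15 → R1=3+15=18
ADD R3, 4 → R3=200+4=204
SUB R2, 1 → R2=5-1=4
CMP R2, 0  (cmp 4,0)
JNZ top: taken
LOAD R1, [R3] → R1=M[204]=-3
ADD R1, 15 → R1=(-3)+15=12
ADD R3, 4 → R3=204+4=208
SUB R2, 1 → R2=4-1=3
CMP R2, 0  (cmp 3,0)
JNZ top: taken
LOAD R1, [R3] → R1=M[208]=4
ADD R1, 15 → R1=4+15=19
ADD R3, 4 → R3=208+4=212
SUB R2, 1 → R2=3-1=2
CMP R2, 0  (cmp 2,0)
JNZ top: taken
LOAD R1, [R3] → R1=M[212]=6
ADD R1, 15 → R1=6+15=21
ADD R3, 4 → R3=212+4=216
SUB R2, 1 → R2=2-1=1
CMP R2, 0  (cmp 1,0)
JNZ top: taken
LOAD R1, [R3] → R1=M[216]=-2
ADD R1, 15 → R1=(-2)+15=13
ADD R3, 4 → R3=216+4=220
SUB R2, 1 → R2=1-1=0
CMP R2, 0  (cmp 0,0)
JNZ top: not taken
OR R1, 1 → R1=13|1=13
STORE R1, [200] → M[200]=13
halt.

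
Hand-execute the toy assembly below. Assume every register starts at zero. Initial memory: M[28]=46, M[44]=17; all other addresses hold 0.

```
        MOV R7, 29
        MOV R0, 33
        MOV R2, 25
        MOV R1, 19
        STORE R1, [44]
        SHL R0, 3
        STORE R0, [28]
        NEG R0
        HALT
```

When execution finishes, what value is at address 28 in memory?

264

after MOV R7, 29: R7=29
after MOV R0, 33: R0=33
after MOV R2, 25: R2=25
after MOV R1, 19: R1=19
STORE R1, [44] → M[44]=19
after SHL R0, 3: R0=33<<3=264
STORE R0, [28] → M[28]=264
after NEG R0: R0=-(264)=-264
halt.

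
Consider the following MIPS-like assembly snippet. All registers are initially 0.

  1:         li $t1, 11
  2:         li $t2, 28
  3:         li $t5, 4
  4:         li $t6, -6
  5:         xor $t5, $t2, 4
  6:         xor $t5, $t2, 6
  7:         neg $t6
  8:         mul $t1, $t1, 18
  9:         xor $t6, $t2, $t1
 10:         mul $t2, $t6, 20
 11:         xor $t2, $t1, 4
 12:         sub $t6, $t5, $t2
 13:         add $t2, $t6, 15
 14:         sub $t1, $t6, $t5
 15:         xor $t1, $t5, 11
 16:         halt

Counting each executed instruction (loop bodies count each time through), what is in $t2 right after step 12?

after li $t1, 11: $t1=11
after li $t2, 28: $t2=28
after li $t5, 4: $t5=4
after li $t6, -6: $t6=-6
after xor $t5, $t2, 4: $t5=28^4=24
after xor $t5, $t2, 6: $t5=28^6=26
after neg $t6: $t6=-(-6)=6
after mul $t1, $t1, 18: $t1=11*18=198
after xor $t6, $t2, $t1: $t6=28^198=218
after mul $t2, $t6, 20: $t2=218*20=4360
after xor $t2, $t1, 4: $t2=198^4=194
after sub $t6, $t5, $t2: $t6=26-194=-168
After step 12: $t2 = 194.

194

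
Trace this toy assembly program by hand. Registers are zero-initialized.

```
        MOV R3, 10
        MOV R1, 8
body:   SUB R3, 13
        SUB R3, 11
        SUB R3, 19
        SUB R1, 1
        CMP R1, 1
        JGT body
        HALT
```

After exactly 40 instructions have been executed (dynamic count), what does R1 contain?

R3=10
R1=8
R3=10-13=-3
R3=(-3)-11=-14
R3=(-14)-19=-33
R1=8-1=7
CMP R1, 1  (cmp 7,1)
JGT body: taken
R3=(-33)-13=-46
R3=(-46)-11=-57
R3=(-57)-19=-76
R1=7-1=6
CMP R1, 1  (cmp 6,1)
JGT body: taken
R3=(-76)-13=-89
R3=(-89)-11=-100
R3=(-100)-19=-119
R1=6-1=5
CMP R1, 1  (cmp 5,1)
JGT body: taken
R3=(-119)-13=-132
R3=(-132)-11=-143
R3=(-143)-19=-162
R1=5-1=4
CMP R1, 1  (cmp 4,1)
JGT body: taken
R3=(-162)-13=-175
R3=(-175)-11=-186
R3=(-186)-19=-205
R1=4-1=3
CMP R1, 1  (cmp 3,1)
JGT body: taken
R3=(-205)-13=-218
R3=(-218)-11=-229
R3=(-229)-19=-248
R1=3-1=2
CMP R1, 1  (cmp 2,1)
JGT body: taken
R3=(-248)-13=-261
R3=(-261)-11=-272
After step 40: R1 = 2.

2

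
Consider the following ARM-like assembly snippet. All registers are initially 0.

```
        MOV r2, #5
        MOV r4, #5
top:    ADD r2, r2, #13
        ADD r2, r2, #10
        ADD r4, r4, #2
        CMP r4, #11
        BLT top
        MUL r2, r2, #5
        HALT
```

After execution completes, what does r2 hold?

370

r2=5
r4=5
r2=5+13=18
r2=18+10=28
r4=5+2=7
CMP r4, #11  (cmp 7,11)
BLT top: taken
r2=28+13=41
r2=41+10=51
r4=7+2=9
CMP r4, #11  (cmp 9,11)
BLT top: taken
r2=51+13=64
r2=64+10=74
r4=9+2=11
CMP r4, #11  (cmp 11,11)
BLT top: not taken
r2=74*5=370
halt.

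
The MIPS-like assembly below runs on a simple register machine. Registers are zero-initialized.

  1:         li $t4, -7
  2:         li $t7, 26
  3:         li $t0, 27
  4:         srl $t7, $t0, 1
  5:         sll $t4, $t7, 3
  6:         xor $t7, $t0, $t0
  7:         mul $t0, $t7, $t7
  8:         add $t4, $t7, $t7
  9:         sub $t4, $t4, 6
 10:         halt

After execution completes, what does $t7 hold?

after li $t4, -7: $t4=-7
after li $t7, 26: $t7=26
after li $t0, 27: $t0=27
after srl $t7, $t0, 1: $t7=27>>1=13
after sll $t4, $t7, 3: $t4=13<<3=104
after xor $t7, $t0, $t0: $t7=27^27=0
after mul $t0, $t7, $t7: $t0=0*0=0
after add $t4, $t7, $t7: $t4=0+0=0
after sub $t4, $t4, 6: $t4=0-6=-6
halt.

0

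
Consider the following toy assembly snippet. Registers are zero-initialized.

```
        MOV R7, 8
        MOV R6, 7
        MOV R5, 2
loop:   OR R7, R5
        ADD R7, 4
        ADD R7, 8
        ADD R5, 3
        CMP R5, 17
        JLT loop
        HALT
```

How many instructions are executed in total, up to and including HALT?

34

R7=8
R6=7
R5=2
R7=8|2=10
R7=10+4=14
R7=14+8=22
R5=2+3=5
CMP R5, 17  (cmp 5,17)
JLT loop: taken
R7=22|5=23
R7=23+4=27
R7=27+8=35
R5=5+3=8
CMP R5, 17  (cmp 8,17)
JLT loop: taken
R7=35|8=43
R7=43+4=47
R7=47+8=55
R5=8+3=11
CMP R5, 17  (cmp 11,17)
JLT loop: taken
R7=55|11=63
R7=63+4=67
R7=67+8=75
R5=11+3=14
CMP R5, 17  (cmp 14,17)
JLT loop: taken
R7=75|14=79
R7=79+4=83
R7=83+8=91
R5=14+3=17
CMP R5, 17  (cmp 17,17)
JLT loop: not taken
halt.
Total executed instructions: 34.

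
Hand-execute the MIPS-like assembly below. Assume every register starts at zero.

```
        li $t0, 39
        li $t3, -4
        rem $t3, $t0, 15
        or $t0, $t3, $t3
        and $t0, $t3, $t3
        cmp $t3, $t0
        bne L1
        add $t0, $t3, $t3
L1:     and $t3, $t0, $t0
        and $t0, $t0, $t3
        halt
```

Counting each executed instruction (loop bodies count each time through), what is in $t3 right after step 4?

9

li $t0, 39 → $t0=39
li $t3, -4 → $t3=-4
rem $t3, $t0, 15 → $t3=39%15=9
or $t0, $t3, $t3 → $t0=9|9=9
After step 4: $t3 = 9.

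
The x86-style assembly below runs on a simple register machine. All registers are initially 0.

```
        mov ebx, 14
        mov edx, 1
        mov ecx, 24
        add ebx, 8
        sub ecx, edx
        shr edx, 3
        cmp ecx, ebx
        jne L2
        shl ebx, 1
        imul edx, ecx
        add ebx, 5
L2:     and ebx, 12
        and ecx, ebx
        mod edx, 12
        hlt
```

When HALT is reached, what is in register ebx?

mov ebx, 14 → ebx=14
mov edx, 1 → edx=1
mov ecx, 24 → ecx=24
add ebx, 8 → ebx=14+8=22
sub ecx, edx → ecx=24-1=23
shr edx, 3 → edx=1>>3=0
cmp ecx, ebx  (cmp 23,22)
jne L2: taken
and ebx, 12 → ebx=22&12=4
and ecx, ebx → ecx=23&4=4
mod edx, 12 → edx=0%12=0
halt.

4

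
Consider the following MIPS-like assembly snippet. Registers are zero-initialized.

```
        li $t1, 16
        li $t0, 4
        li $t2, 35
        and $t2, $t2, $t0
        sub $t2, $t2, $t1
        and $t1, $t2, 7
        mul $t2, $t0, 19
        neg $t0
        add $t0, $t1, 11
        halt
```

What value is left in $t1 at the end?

0

$t1=16
$t0=4
$t2=35
$t2=35&4=0
$t2=0-16=-16
$t1=(-16)&7=0
$t2=4*19=76
$t0=-(4)=-4
$t0=0+11=11
halt.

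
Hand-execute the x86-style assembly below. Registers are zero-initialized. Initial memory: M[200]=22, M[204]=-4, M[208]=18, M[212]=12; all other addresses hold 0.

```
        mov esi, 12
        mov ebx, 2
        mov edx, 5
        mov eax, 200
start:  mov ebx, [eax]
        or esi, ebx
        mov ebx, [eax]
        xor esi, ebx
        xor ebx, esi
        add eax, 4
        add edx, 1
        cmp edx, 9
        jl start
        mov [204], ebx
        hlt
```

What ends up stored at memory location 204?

12

after mov esi, 12: esi=12
after mov ebx, 2: ebx=2
after mov edx, 5: edx=5
after mov eax, 200: eax=200
after mov ebx, [eax]: ebx=M[200]=22
after or esi, ebx: esi=12|22=30
after mov ebx, [eax]: ebx=M[200]=22
after xor esi, ebx: esi=30^22=8
after xor ebx, esi: ebx=22^8=30
after add eax, 4: eax=200+4=204
after add edx, 1: edx=5+1=6
cmp edx, 9  (cmp 6,9)
jl start: taken
after mov ebx, [eax]: ebx=M[204]=-4
after or esi, ebx: esi=8|(-4)=-4
after mov ebx, [eax]: ebx=M[204]=-4
after xor esi, ebx: esi=(-4)^(-4)=0
after xor ebx, esi: ebx=(-4)^0=-4
after add eax, 4: eax=204+4=208
after add edx, 1: edx=6+1=7
cmp edx, 9  (cmp 7,9)
jl start: taken
after mov ebx, [eax]: ebx=M[208]=18
after or esi, ebx: esi=0|18=18
after mov ebx, [eax]: ebx=M[208]=18
after xor esi, ebx: esi=18^18=0
after xor ebx, esi: ebx=18^0=18
after add eax, 4: eax=208+4=212
after add edx, 1: edx=7+1=8
cmp edx, 9  (cmp 8,9)
jl start: taken
after mov ebx, [eax]: ebx=M[212]=12
after or esi, ebx: esi=0|12=12
after mov ebx, [eax]: ebx=M[212]=12
after xor esi, ebx: esi=12^12=0
after xor ebx, esi: ebx=12^0=12
after add eax, 4: eax=212+4=216
after add edx, 1: edx=8+1=9
cmp edx, 9  (cmp 9,9)
jl start: not taken
mov [204], ebx → M[204]=12
halt.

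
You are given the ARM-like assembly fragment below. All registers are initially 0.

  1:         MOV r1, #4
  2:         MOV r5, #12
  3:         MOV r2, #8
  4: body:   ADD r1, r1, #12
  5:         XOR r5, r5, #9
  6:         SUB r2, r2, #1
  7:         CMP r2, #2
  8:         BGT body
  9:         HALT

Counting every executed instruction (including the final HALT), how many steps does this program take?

34

r1=4
r5=12
r2=8
r1=4+12=16
r5=12^9=5
r2=8-1=7
CMP r2, #2  (cmp 7,2)
BGT body: taken
r1=16+12=28
r5=5^9=12
r2=7-1=6
CMP r2, #2  (cmp 6,2)
BGT body: taken
r1=28+12=40
r5=12^9=5
r2=6-1=5
CMP r2, #2  (cmp 5,2)
BGT body: taken
r1=40+12=52
r5=5^9=12
r2=5-1=4
CMP r2, #2  (cmp 4,2)
BGT body: taken
r1=52+12=64
r5=12^9=5
r2=4-1=3
CMP r2, #2  (cmp 3,2)
BGT body: taken
r1=64+12=76
r5=5^9=12
r2=3-1=2
CMP r2, #2  (cmp 2,2)
BGT body: not taken
halt.
Total executed instructions: 34.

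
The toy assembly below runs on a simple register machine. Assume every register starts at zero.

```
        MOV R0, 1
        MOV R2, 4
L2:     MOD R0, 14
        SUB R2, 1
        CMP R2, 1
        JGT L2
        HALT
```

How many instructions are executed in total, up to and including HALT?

15

R0=1
R2=4
R0=1%14=1
R2=4-1=3
CMP R2, 1  (cmp 3,1)
JGT L2: taken
R0=1%14=1
R2=3-1=2
CMP R2, 1  (cmp 2,1)
JGT L2: taken
R0=1%14=1
R2=2-1=1
CMP R2, 1  (cmp 1,1)
JGT L2: not taken
halt.
Total executed instructions: 15.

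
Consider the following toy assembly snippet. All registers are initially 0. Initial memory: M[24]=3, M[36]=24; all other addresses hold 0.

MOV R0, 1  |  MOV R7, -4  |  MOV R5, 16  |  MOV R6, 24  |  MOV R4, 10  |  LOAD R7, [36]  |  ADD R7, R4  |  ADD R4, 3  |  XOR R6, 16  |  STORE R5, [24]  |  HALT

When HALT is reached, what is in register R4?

after MOV R0, 1: R0=1
after MOV R7, -4: R7=-4
after MOV R5, 16: R5=16
after MOV R6, 24: R6=24
after MOV R4, 10: R4=10
after LOAD R7, [36]: R7=M[36]=24
after ADD R7, R4: R7=24+10=34
after ADD R4, 3: R4=10+3=13
after XOR R6, 16: R6=24^16=8
STORE R5, [24] → M[24]=16
halt.

13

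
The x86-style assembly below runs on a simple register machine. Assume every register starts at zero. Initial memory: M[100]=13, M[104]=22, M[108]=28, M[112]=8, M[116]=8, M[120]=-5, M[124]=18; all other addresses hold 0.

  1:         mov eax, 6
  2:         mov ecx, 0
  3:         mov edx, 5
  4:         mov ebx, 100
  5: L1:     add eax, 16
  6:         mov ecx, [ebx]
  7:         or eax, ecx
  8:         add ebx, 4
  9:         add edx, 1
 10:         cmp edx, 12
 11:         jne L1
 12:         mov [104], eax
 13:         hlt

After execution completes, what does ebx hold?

mov eax, 6 → eax=6
mov ecx, 0 → ecx=0
mov edx, 5 → edx=5
mov ebx, 100 → ebx=100
add eax, 16 → eax=6+16=22
mov ecx, [ebx] → ecx=M[100]=13
or eax, ecx → eax=22|13=31
add ebx, 4 → ebx=100+4=104
add edx, 1 → edx=5+1=6
cmp edx, 12  (cmp 6,12)
jne L1: taken
add eax, 16 → eax=31+16=47
mov ecx, [ebx] → ecx=M[104]=22
or eax, ecx → eax=47|22=63
add ebx, 4 → ebx=104+4=108
add edx, 1 → edx=6+1=7
cmp edx, 12  (cmp 7,12)
jne L1: taken
add eax, 16 → eax=63+16=79
mov ecx, [ebx] → ecx=M[108]=28
or eax, ecx → eax=79|28=95
add ebx, 4 → ebx=108+4=112
add edx, 1 → edx=7+1=8
cmp edx, 12  (cmp 8,12)
jne L1: taken
add eax, 16 → eax=95+16=111
mov ecx, [ebx] → ecx=M[112]=8
or eax, ecx → eax=111|8=111
add ebx, 4 → ebx=112+4=116
add edx, 1 → edx=8+1=9
cmp edx, 12  (cmp 9,12)
jne L1: taken
add eax, 16 → eax=111+16=127
mov ecx, [ebx] → ecx=M[116]=8
or eax, ecx → eax=127|8=127
add ebx, 4 → ebx=116+4=120
add edx, 1 → edx=9+1=10
cmp edx, 12  (cmp 10,12)
jne L1: taken
add eax, 16 → eax=127+16=143
mov ecx, [ebx] → ecx=M[120]=-5
or eax, ecx → eax=143|(-5)=-1
add ebx, 4 → ebx=120+4=124
add edx, 1 → edx=10+1=11
cmp edx, 12  (cmp 11,12)
jne L1: taken
add eax, 16 → eax=(-1)+16=15
mov ecx, [ebx] → ecx=M[124]=18
or eax, ecx → eax=15|18=31
add ebx, 4 → ebx=124+4=128
add edx, 1 → edx=11+1=12
cmp edx, 12  (cmp 12,12)
jne L1: not taken
mov [104], eax → M[104]=31
halt.

128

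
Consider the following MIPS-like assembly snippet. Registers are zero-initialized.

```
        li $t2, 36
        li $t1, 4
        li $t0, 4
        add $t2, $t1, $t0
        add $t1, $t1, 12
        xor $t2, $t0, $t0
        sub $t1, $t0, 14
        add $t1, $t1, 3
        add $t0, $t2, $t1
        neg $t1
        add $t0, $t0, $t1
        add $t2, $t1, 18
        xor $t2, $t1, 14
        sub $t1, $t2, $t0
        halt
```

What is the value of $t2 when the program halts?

after li $t2, 36: $t2=36
after li $t1, 4: $t1=4
after li $t0, 4: $t0=4
after add $t2, $t1, $t0: $t2=4+4=8
after add $t1, $t1, 12: $t1=4+12=16
after xor $t2, $t0, $t0: $t2=4^4=0
after sub $t1, $t0, 14: $t1=4-14=-10
after add $t1, $t1, 3: $t1=(-10)+3=-7
after add $t0, $t2, $t1: $t0=0+(-7)=-7
after neg $t1: $t1=-(-7)=7
after add $t0, $t0, $t1: $t0=(-7)+7=0
after add $t2, $t1, 18: $t2=7+18=25
after xor $t2, $t1, 14: $t2=7^14=9
after sub $t1, $t2, $t0: $t1=9-0=9
halt.

9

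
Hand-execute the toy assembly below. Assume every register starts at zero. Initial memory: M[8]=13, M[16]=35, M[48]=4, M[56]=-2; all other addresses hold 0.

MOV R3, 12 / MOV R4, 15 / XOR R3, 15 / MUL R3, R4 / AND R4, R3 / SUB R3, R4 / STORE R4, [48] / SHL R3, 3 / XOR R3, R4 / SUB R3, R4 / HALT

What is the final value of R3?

256

after MOV R3, 12: R3=12
after MOV R4, 15: R4=15
after XOR R3, 15: R3=12^15=3
after MUL R3, R4: R3=3*15=45
after AND R4, R3: R4=15&45=13
after SUB R3, R4: R3=45-13=32
STORE R4, [48] → M[48]=13
after SHL R3, 3: R3=32<<3=256
after XOR R3, R4: R3=256^13=269
after SUB R3, R4: R3=269-13=256
halt.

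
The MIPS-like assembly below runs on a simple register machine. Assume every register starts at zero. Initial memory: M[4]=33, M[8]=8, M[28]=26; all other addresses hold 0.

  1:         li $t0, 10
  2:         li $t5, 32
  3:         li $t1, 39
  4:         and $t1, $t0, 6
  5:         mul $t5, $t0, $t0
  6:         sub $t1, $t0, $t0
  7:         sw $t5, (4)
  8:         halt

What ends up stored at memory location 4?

after li $t0, 10: $t0=10
after li $t5, 32: $t5=32
after li $t1, 39: $t1=39
after and $t1, $t0, 6: $t1=10&6=2
after mul $t5, $t0, $t0: $t5=10*10=100
after sub $t1, $t0, $t0: $t1=10-10=0
sw $t5, (4) → M[4]=100
halt.

100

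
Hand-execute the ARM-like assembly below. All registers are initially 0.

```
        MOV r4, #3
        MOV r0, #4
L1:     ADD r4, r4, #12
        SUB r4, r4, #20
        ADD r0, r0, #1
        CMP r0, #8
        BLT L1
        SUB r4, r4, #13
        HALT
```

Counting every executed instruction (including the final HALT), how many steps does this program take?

24

after MOV r4, #3: r4=3
after MOV r0, #4: r0=4
after ADD r4, r4, #12: r4=3+12=15
after SUB r4, r4, #20: r4=15-20=-5
after ADD r0, r0, #1: r0=4+1=5
CMP r0, #8  (cmp 5,8)
BLT L1: taken
after ADD r4, r4, #12: r4=(-5)+12=7
after SUB r4, r4, #20: r4=7-20=-13
after ADD r0, r0, #1: r0=5+1=6
CMP r0, #8  (cmp 6,8)
BLT L1: taken
after ADD r4, r4, #12: r4=(-13)+12=-1
after SUB r4, r4, #20: r4=(-1)-20=-21
after ADD r0, r0, #1: r0=6+1=7
CMP r0, #8  (cmp 7,8)
BLT L1: taken
after ADD r4, r4, #12: r4=(-21)+12=-9
after SUB r4, r4, #20: r4=(-9)-20=-29
after ADD r0, r0, #1: r0=7+1=8
CMP r0, #8  (cmp 8,8)
BLT L1: not taken
after SUB r4, r4, #13: r4=(-29)-13=-42
halt.
Total executed instructions: 24.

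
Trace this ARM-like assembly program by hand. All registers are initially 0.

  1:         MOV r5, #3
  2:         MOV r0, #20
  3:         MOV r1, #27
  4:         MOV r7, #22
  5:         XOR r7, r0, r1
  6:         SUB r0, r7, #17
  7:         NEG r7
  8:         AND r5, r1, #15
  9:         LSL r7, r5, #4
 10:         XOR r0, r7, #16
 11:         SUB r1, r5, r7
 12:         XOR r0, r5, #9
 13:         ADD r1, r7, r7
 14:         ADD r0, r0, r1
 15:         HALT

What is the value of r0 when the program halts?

MOV r5, #3 → r5=3
MOV r0, #20 → r0=20
MOV r1, #27 → r1=27
MOV r7, #22 → r7=22
XOR r7, r0, r1 → r7=20^27=15
SUB r0, r7, #17 → r0=15-17=-2
NEG r7 → r7=-(15)=-15
AND r5, r1, #15 → r5=27&15=11
LSL r7, r5, #4 → r7=11<<4=176
XOR r0, r7, #16 → r0=176^16=160
SUB r1, r5, r7 → r1=11-176=-165
XOR r0, r5, #9 → r0=11^9=2
ADD r1, r7, r7 → r1=176+176=352
ADD r0, r0, r1 → r0=2+352=354
halt.

354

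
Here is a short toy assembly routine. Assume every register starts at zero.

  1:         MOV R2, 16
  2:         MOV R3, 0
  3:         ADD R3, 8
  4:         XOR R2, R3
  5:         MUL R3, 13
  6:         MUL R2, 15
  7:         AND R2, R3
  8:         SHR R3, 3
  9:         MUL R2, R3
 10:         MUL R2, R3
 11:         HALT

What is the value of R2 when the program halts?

17576

after MOV R2, 16: R2=16
after MOV R3, 0: R3=0
after ADD R3, 8: R3=0+8=8
after XOR R2, R3: R2=16^8=24
after MUL R3, 13: R3=8*13=104
after MUL R2, 15: R2=24*15=360
after AND R2, R3: R2=360&104=104
after SHR R3, 3: R3=104>>3=13
after MUL R2, R3: R2=104*13=1352
after MUL R2, R3: R2=1352*13=17576
halt.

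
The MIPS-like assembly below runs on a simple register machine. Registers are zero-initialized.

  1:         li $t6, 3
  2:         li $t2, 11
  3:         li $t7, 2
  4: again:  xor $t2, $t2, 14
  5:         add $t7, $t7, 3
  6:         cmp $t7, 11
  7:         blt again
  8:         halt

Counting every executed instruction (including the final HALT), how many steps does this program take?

16

$t6=3
$t2=11
$t7=2
$t2=11^14=5
$t7=2+3=5
cmp $t7, 11  (cmp 5,11)
blt again: taken
$t2=5^14=11
$t7=5+3=8
cmp $t7, 11  (cmp 8,11)
blt again: taken
$t2=11^14=5
$t7=8+3=11
cmp $t7, 11  (cmp 11,11)
blt again: not taken
halt.
Total executed instructions: 16.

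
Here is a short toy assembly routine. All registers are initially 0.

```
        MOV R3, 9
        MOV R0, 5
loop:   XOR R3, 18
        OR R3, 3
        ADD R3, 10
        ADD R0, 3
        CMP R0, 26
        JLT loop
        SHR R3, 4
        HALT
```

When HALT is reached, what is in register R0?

after MOV R3, 9: R3=9
after MOV R0, 5: R0=5
after XOR R3, 18: R3=9^18=27
after OR R3, 3: R3=27|3=27
after ADD R3, 10: R3=27+10=37
after ADD R0, 3: R0=5+3=8
CMP R0, 26  (cmp 8,26)
JLT loop: taken
after XOR R3, 18: R3=37^18=55
after OR R3, 3: R3=55|3=55
after ADD R3, 10: R3=55+10=65
after ADD R0, 3: R0=8+3=11
CMP R0, 26  (cmp 11,26)
JLT loop: taken
after XOR R3, 18: R3=65^18=83
after OR R3, 3: R3=83|3=83
after ADD R3, 10: R3=83+10=93
after ADD R0, 3: R0=11+3=14
CMP R0, 26  (cmp 14,26)
JLT loop: taken
after XOR R3, 18: R3=93^18=79
after OR R3, 3: R3=79|3=79
after ADD R3, 10: R3=79+10=89
after ADD R0, 3: R0=14+3=17
CMP R0, 26  (cmp 17,26)
JLT loop: taken
after XOR R3, 18: R3=89^18=75
after OR R3, 3: R3=75|3=75
after ADD R3, 10: R3=75+10=85
after ADD R0, 3: R0=17+3=20
CMP R0, 26  (cmp 20,26)
JLT loop: taken
after XOR R3, 18: R3=85^18=71
after OR R3, 3: R3=71|3=71
after ADD R3, 10: R3=71+10=81
after ADD R0, 3: R0=20+3=23
CMP R0, 26  (cmp 23,26)
JLT loop: taken
after XOR R3, 18: R3=81^18=67
after OR R3, 3: R3=67|3=67
after ADD R3, 10: R3=67+10=77
after ADD R0, 3: R0=23+3=26
CMP R0, 26  (cmp 26,26)
JLT loop: not taken
after SHR R3, 4: R3=77>>4=4
halt.

26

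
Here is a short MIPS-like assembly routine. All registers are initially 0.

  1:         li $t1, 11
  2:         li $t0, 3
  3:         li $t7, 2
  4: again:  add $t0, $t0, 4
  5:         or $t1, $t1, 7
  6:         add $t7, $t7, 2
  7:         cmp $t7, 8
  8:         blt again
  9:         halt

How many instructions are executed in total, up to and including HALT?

19

$t1=11
$t0=3
$t7=2
$t0=3+4=7
$t1=11|7=15
$t7=2+2=4
cmp $t7, 8  (cmp 4,8)
blt again: taken
$t0=7+4=11
$t1=15|7=15
$t7=4+2=6
cmp $t7, 8  (cmp 6,8)
blt again: taken
$t0=11+4=15
$t1=15|7=15
$t7=6+2=8
cmp $t7, 8  (cmp 8,8)
blt again: not taken
halt.
Total executed instructions: 19.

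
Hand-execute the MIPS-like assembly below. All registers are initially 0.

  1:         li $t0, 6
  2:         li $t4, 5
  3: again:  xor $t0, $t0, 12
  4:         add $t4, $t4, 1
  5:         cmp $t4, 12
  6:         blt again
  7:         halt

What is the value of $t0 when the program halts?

after li $t0, 6: $t0=6
after li $t4, 5: $t4=5
after xor $t0, $t0, 12: $t0=6^12=10
after add $t4, $t4, 1: $t4=5+1=6
cmp $t4, 12  (cmp 6,12)
blt again: taken
after xor $t0, $t0, 12: $t0=10^12=6
after add $t4, $t4, 1: $t4=6+1=7
cmp $t4, 12  (cmp 7,12)
blt again: taken
after xor $t0, $t0, 12: $t0=6^12=10
after add $t4, $t4, 1: $t4=7+1=8
cmp $t4, 12  (cmp 8,12)
blt again: taken
after xor $t0, $t0, 12: $t0=10^12=6
after add $t4, $t4, 1: $t4=8+1=9
cmp $t4, 12  (cmp 9,12)
blt again: taken
after xor $t0, $t0, 12: $t0=6^12=10
after add $t4, $t4, 1: $t4=9+1=10
cmp $t4, 12  (cmp 10,12)
blt again: taken
after xor $t0, $t0, 12: $t0=10^12=6
after add $t4, $t4, 1: $t4=10+1=11
cmp $t4, 12  (cmp 11,12)
blt again: taken
after xor $t0, $t0, 12: $t0=6^12=10
after add $t4, $t4, 1: $t4=11+1=12
cmp $t4, 12  (cmp 12,12)
blt again: not taken
halt.

10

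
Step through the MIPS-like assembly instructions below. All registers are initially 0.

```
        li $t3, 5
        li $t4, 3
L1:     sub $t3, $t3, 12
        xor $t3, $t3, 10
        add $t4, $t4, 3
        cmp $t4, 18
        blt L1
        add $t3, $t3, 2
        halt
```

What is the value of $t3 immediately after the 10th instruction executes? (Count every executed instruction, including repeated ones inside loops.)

after li $t3, 5: $t3=5
after li $t4, 3: $t4=3
after sub $t3, $t3, 12: $t3=5-12=-7
after xor $t3, $t3, 10: $t3=(-7)^10=-13
after add $t4, $t4, 3: $t4=3+3=6
cmp $t4, 18  (cmp 6,18)
blt L1: taken
after sub $t3, $t3, 12: $t3=(-13)-12=-25
after xor $t3, $t3, 10: $t3=(-25)^10=-19
after add $t4, $t4, 3: $t4=6+3=9
After step 10: $t3 = -19.

-19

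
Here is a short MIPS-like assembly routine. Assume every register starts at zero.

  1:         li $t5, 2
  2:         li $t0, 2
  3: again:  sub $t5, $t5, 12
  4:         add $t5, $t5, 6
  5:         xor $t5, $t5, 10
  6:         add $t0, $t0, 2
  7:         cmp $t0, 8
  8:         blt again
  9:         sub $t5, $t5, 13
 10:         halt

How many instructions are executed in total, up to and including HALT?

22

after li $t5, 2: $t5=2
after li $t0, 2: $t0=2
after sub $t5, $t5, 12: $t5=2-12=-10
after add $t5, $t5, 6: $t5=(-10)+6=-4
after xor $t5, $t5, 10: $t5=(-4)^10=-10
after add $t0, $t0, 2: $t0=2+2=4
cmp $t0, 8  (cmp 4,8)
blt again: taken
after sub $t5, $t5, 12: $t5=(-10)-12=-22
after add $t5, $t5, 6: $t5=(-22)+6=-16
after xor $t5, $t5, 10: $t5=(-16)^10=-6
after add $t0, $t0, 2: $t0=4+2=6
cmp $t0, 8  (cmp 6,8)
blt again: taken
after sub $t5, $t5, 12: $t5=(-6)-12=-18
after add $t5, $t5, 6: $t5=(-18)+6=-12
after xor $t5, $t5, 10: $t5=(-12)^10=-2
after add $t0, $t0, 2: $t0=6+2=8
cmp $t0, 8  (cmp 8,8)
blt again: not taken
after sub $t5, $t5, 13: $t5=(-2)-13=-15
halt.
Total executed instructions: 22.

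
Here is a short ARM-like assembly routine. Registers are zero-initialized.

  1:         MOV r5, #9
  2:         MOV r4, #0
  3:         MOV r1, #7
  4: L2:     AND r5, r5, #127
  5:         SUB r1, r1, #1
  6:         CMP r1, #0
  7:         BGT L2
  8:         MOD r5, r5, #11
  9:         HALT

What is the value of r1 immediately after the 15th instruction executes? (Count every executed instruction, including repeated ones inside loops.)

4

MOV r5, #9 → r5=9
MOV r4, #0 → r4=0
MOV r1, #7 → r1=7
AND r5, r5, #127 → r5=9&127=9
SUB r1, r1, #1 → r1=7-1=6
CMP r1, #0  (cmp 6,0)
BGT L2: taken
AND r5, r5, #127 → r5=9&127=9
SUB r1, r1, #1 → r1=6-1=5
CMP r1, #0  (cmp 5,0)
BGT L2: taken
AND r5, r5, #127 → r5=9&127=9
SUB r1, r1, #1 → r1=5-1=4
CMP r1, #0  (cmp 4,0)
BGT L2: taken
After step 15: r1 = 4.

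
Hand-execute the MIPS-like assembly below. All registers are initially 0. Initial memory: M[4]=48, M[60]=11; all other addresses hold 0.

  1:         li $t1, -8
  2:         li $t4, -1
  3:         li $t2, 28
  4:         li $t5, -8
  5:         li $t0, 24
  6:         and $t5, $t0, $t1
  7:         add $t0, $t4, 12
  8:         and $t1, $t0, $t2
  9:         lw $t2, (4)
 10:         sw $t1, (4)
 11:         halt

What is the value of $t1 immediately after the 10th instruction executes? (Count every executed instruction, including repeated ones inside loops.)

li $t1, -8 → $t1=-8
li $t4, -1 → $t4=-1
li $t2, 28 → $t2=28
li $t5, -8 → $t5=-8
li $t0, 24 → $t0=24
and $t5, $t0, $t1 → $t5=24&(-8)=24
add $t0, $t4, 12 → $t0=(-1)+12=11
and $t1, $t0, $t2 → $t1=11&28=8
lw $t2, (4) → $t2=M[4]=48
sw $t1, (4) → M[4]=8
After step 10: $t1 = 8.

8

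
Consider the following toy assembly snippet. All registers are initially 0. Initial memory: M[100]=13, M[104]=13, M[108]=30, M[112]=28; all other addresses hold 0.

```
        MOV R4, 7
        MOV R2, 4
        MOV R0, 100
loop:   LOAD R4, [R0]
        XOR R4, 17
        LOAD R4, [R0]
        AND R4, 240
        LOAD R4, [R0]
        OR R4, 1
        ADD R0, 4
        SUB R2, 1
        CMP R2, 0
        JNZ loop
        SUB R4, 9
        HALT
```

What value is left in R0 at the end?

R4=7
R2=4
R0=100
R4=M[100]=13
R4=13^17=28
R4=M[100]=13
R4=13&240=0
R4=M[100]=13
R4=13|1=13
R0=100+4=104
R2=4-1=3
CMP R2, 0  (cmp 3,0)
JNZ loop: taken
R4=M[104]=13
R4=13^17=28
R4=M[104]=13
R4=13&240=0
R4=M[104]=13
R4=13|1=13
R0=104+4=108
R2=3-1=2
CMP R2, 0  (cmp 2,0)
JNZ loop: taken
R4=M[108]=30
R4=30^17=15
R4=M[108]=30
R4=30&240=16
R4=M[108]=30
R4=30|1=31
R0=108+4=112
R2=2-1=1
CMP R2, 0  (cmp 1,0)
JNZ loop: taken
R4=M[112]=28
R4=28^17=13
R4=M[112]=28
R4=28&240=16
R4=M[112]=28
R4=28|1=29
R0=112+4=116
R2=1-1=0
CMP R2, 0  (cmp 0,0)
JNZ loop: not taken
R4=29-9=20
halt.

116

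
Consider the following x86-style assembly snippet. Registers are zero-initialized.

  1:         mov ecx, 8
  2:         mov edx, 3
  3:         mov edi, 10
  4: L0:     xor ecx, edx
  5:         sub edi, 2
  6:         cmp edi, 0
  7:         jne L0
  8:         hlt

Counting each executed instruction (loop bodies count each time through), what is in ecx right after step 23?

ecx=8
edx=3
edi=10
ecx=8^3=11
edi=10-2=8
cmp edi, 0  (cmp 8,0)
jne L0: taken
ecx=11^3=8
edi=8-2=6
cmp edi, 0  (cmp 6,0)
jne L0: taken
ecx=8^3=11
edi=6-2=4
cmp edi, 0  (cmp 4,0)
jne L0: taken
ecx=11^3=8
edi=4-2=2
cmp edi, 0  (cmp 2,0)
jne L0: taken
ecx=8^3=11
edi=2-2=0
cmp edi, 0  (cmp 0,0)
jne L0: not taken
After step 23: ecx = 11.

11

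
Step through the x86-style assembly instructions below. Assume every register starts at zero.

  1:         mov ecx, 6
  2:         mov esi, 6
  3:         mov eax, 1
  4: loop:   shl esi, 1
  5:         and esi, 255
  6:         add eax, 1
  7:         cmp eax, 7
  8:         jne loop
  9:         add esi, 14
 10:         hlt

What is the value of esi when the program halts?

after mov ecx, 6: ecx=6
after mov esi, 6: esi=6
after mov eax, 1: eax=1
after shl esi, 1: esi=6<<1=12
after and esi, 255: esi=12&255=12
after add eax, 1: eax=1+1=2
cmp eax, 7  (cmp 2,7)
jne loop: taken
after shl esi, 1: esi=12<<1=24
after and esi, 255: esi=24&255=24
after add eax, 1: eax=2+1=3
cmp eax, 7  (cmp 3,7)
jne loop: taken
after shl esi, 1: esi=24<<1=48
after and esi, 255: esi=48&255=48
after add eax, 1: eax=3+1=4
cmp eax, 7  (cmp 4,7)
jne loop: taken
after shl esi, 1: esi=48<<1=96
after and esi, 255: esi=96&255=96
after add eax, 1: eax=4+1=5
cmp eax, 7  (cmp 5,7)
jne loop: taken
after shl esi, 1: esi=96<<1=192
after and esi, 255: esi=192&255=192
after add eax, 1: eax=5+1=6
cmp eax, 7  (cmp 6,7)
jne loop: taken
after shl esi, 1: esi=192<<1=384
after and esi, 255: esi=384&255=128
after add eax, 1: eax=6+1=7
cmp eax, 7  (cmp 7,7)
jne loop: not taken
after add esi, 14: esi=128+14=142
halt.

142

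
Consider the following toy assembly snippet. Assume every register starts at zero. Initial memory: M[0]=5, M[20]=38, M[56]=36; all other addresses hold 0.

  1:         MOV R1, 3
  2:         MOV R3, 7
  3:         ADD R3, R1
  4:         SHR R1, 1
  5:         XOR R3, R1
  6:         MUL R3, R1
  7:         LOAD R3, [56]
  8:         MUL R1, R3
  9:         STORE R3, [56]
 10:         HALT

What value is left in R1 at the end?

after MOV R1, 3: R1=3
after MOV R3, 7: R3=7
after ADD R3, R1: R3=7+3=10
after SHR R1, 1: R1=3>>1=1
after XOR R3, R1: R3=10^1=11
after MUL R3, R1: R3=11*1=11
after LOAD R3, [56]: R3=M[56]=36
after MUL R1, R3: R1=1*36=36
STORE R3, [56] → M[56]=36
halt.

36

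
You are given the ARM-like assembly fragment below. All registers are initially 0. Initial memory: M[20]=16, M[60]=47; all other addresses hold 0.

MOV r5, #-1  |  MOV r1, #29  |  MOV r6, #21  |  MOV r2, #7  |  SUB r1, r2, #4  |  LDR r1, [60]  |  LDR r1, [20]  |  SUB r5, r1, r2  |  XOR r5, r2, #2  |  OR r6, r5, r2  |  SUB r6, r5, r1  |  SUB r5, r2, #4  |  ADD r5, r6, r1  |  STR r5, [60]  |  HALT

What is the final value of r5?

5

after MOV r5, #-1: r5=-1
after MOV r1, #29: r1=29
after MOV r6, #21: r6=21
after MOV r2, #7: r2=7
after SUB r1, r2, #4: r1=7-4=3
after LDR r1, [60]: r1=M[60]=47
after LDR r1, [20]: r1=M[20]=16
after SUB r5, r1, r2: r5=16-7=9
after XOR r5, r2, #2: r5=7^2=5
after OR r6, r5, r2: r6=5|7=7
after SUB r6, r5, r1: r6=5-16=-11
after SUB r5, r2, #4: r5=7-4=3
after ADD r5, r6, r1: r5=(-11)+16=5
STR r5, [60] → M[60]=5
halt.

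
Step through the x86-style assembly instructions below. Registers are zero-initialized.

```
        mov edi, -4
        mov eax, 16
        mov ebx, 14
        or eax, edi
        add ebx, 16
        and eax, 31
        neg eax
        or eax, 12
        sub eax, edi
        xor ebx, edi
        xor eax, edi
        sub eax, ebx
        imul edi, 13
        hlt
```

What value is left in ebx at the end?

-30

after mov edi, -4: edi=-4
after mov eax, 16: eax=16
after mov ebx, 14: ebx=14
after or eax, edi: eax=16|(-4)=-4
after add ebx, 16: ebx=14+16=30
after and eax, 31: eax=(-4)&31=28
after neg eax: eax=-(28)=-28
after or eax, 12: eax=(-28)|12=-20
after sub eax, edi: eax=(-20)-(-4)=-16
after xor ebx, edi: ebx=30^(-4)=-30
after xor eax, edi: eax=(-16)^(-4)=12
after sub eax, ebx: eax=12-(-30)=42
after imul edi, 13: edi=(-4)*13=-52
halt.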